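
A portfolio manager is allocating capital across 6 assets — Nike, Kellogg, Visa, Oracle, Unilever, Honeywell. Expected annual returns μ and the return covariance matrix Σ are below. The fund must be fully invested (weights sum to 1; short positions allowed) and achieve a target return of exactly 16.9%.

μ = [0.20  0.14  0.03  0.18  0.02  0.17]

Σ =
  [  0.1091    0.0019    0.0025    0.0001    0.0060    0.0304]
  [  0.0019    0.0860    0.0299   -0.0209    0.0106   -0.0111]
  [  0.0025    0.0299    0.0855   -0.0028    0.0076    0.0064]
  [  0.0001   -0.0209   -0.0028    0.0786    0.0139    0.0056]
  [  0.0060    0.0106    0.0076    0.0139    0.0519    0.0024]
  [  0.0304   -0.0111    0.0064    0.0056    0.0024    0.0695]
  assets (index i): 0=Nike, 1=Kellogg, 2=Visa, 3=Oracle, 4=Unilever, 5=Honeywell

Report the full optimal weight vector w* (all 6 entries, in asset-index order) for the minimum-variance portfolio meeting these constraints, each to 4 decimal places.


g=Σ⁻¹μ = [1.2340  3.0477  -0.7086  3.1289  -1.2179  2.2482]
h=Σ⁻¹𝟙 = [4.7250  13.1631  5.4883  13.5772  11.0177  12.4442]
a=μᵀg=1.573252  b=𝟙ᵀg=7.732260  c=𝟙ᵀh=60.415584  D=ac−b²=35.261121
λ₁=(c·0.169−b)/D = (60.415584·0.169−7.732260)/35.261121 = 0.070275
λ₂=(a−b·0.169)/D = (1.573252−7.732260·0.169)/35.261121 = 0.007558
w* = 0.070275·g + 0.007558·h:
  w_0 = 0.070275·1.2340 + 0.007558·4.7250 = 0.1224  (Nike)
  w_1 = 0.070275·3.0477 + 0.007558·13.1631 = 0.3137  (Kellogg)
  w_2 = 0.070275·-0.7086 + 0.007558·5.4883 = -0.0083  (Visa)
  w_3 = 0.070275·3.1289 + 0.007558·13.5772 = 0.3225  (Oracle)
  w_4 = 0.070275·-1.2179 + 0.007558·11.0177 = -0.0023  (Unilever)
  w_5 = 0.070275·2.2482 + 0.007558·12.4442 = 0.2520  (Honeywell)
Σw_i=1.0000  μᵀw=0.1690
σ²=wᵀΣw=λ₁·μ_p+λ₂ = 0.070275·0.169 + 0.007558 = 0.019434 ≈ 0.0194

0.1224  0.3137  -0.0083  0.3225  -0.0023  0.2520


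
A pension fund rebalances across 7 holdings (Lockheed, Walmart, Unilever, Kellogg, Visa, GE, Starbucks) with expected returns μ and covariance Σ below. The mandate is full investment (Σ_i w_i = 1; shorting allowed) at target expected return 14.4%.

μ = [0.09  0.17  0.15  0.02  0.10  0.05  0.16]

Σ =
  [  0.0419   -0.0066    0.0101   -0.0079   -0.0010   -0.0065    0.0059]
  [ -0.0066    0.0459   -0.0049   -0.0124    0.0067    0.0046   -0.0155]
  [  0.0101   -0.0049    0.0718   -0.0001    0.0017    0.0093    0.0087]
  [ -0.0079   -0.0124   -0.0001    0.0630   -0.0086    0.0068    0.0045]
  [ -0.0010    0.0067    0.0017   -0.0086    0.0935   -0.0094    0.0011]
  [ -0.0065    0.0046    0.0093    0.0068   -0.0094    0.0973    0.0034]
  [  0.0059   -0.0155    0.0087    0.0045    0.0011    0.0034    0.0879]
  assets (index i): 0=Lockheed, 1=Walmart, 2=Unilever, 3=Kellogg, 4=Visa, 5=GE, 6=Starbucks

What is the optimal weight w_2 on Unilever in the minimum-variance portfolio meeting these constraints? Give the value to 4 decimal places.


0.1545

g=Σ⁻¹μ = [2.5872  5.3525  1.7736  1.6286  0.8189  0.1485  2.3155]
h=Σ⁻¹𝟙 = [32.3034  36.4527  8.9558  26.8221  11.4493  8.6370  12.8993]
a=μᵀg=1.901179  b=𝟙ᵀg=14.624749  c=𝟙ᵀh=137.519616  D=ac−b²=47.566105
λ₁=(c·0.144−b)/D = (137.519616·0.144−14.624749)/47.566105 = 0.108861
λ₂=(a−b·0.144)/D = (1.901179−14.624749·0.144)/47.566105 = -0.004305
w* = 0.108861·g + -0.004305·h:
  w_0 = 0.108861·2.5872 + -0.004305·32.3034 = 0.1426  (Lockheed)
  w_1 = 0.108861·5.3525 + -0.004305·36.4527 = 0.4257  (Walmart)
  w_2 = 0.108861·1.7736 + -0.004305·8.9558 = 0.1545  (Unilever)
  w_3 = 0.108861·1.6286 + -0.004305·26.8221 = 0.0618  (Kellogg)
  w_4 = 0.108861·0.8189 + -0.004305·11.4493 = 0.0399  (Visa)
  w_5 = 0.108861·0.1485 + -0.004305·8.6370 = -0.0210  (GE)
  w_6 = 0.108861·2.3155 + -0.004305·12.8993 = 0.1965  (Starbucks)
Σw_i=1.0000  μᵀw=0.1440
σ²=wᵀΣw=λ₁·μ_p+λ₂ = 0.108861·0.144 + -0.004305 = 0.011371 ≈ 0.0114


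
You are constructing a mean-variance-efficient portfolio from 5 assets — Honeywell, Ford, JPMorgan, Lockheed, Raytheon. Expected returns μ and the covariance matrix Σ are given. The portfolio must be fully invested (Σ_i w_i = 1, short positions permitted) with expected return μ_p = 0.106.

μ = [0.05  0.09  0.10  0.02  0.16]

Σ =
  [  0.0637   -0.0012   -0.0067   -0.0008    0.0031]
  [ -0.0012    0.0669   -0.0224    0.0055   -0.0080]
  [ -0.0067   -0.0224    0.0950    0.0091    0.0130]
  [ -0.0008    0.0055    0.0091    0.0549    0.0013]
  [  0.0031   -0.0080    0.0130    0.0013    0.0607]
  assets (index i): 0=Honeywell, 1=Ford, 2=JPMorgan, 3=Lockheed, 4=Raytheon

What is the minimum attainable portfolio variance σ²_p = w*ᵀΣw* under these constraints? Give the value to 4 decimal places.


g=Σ⁻¹μ = [0.8291  2.1021  1.2606  -0.1048  2.6029]
h=Σ⁻¹𝟙 = [16.8943  20.3096  13.0975  13.8959  15.1857]
a=μᵀg=0.771075  b=𝟙ᵀg=6.689962  c=𝟙ᵀh=79.383004  D=ac−b²=16.454687
λ₁=(c·0.106−b)/D = (79.383004·0.106−6.689962)/16.454687 = 0.104811
λ₂=(a−b·0.106)/D = (0.771075−6.689962·0.106)/16.454687 = 0.003764
w* = 0.104811·g + 0.003764·h:
  w_0 = 0.104811·0.8291 + 0.003764·16.8943 = 0.1505  (Honeywell)
  w_1 = 0.104811·2.1021 + 0.003764·20.3096 = 0.2968  (Ford)
  w_2 = 0.104811·1.2606 + 0.003764·13.0975 = 0.1814  (JPMorgan)
  w_3 = 0.104811·-0.1048 + 0.003764·13.8959 = 0.0413  (Lockheed)
  w_4 = 0.104811·2.6029 + 0.003764·15.1857 = 0.3300  (Raytheon)
Σw_i=1.0000  μᵀw=0.1060
σ²=wᵀΣw=λ₁·μ_p+λ₂ = 0.104811·0.106 + 0.003764 = 0.014874 ≈ 0.0149

0.0149


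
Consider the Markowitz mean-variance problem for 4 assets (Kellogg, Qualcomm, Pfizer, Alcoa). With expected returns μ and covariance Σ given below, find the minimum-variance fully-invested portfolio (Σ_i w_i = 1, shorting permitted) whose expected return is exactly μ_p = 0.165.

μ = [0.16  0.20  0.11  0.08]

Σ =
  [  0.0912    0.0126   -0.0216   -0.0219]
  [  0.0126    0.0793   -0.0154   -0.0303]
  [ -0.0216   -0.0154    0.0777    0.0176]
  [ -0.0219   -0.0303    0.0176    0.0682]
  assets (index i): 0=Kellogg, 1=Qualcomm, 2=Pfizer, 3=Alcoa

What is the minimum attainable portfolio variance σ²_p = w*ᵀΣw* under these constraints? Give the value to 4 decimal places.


0.0239

p=Σ⁻¹μ = [2.4866  3.7166  2.1486  3.0682]
q=Σ⁻¹𝟙 = [18.0292  23.0460  16.4599  26.4434]
a=μᵀp=1.622967  b=𝟙ᵀp=11.419943  c=𝟙ᵀq=83.978566  D=ac−b²=5.879344
λ₁=(c·0.165−b)/D = (83.978566·0.165−11.419943)/5.879344 = 0.414420
λ₂=(a−b·0.165)/D = (1.622967−11.419943·0.165)/5.879344 = -0.044448
w* = 0.414420·p + -0.044448·q:
  w_0 = 0.414420·2.4866 + -0.044448·18.0292 = 0.2291  (Kellogg)
  w_1 = 0.414420·3.7166 + -0.044448·23.0460 = 0.5159  (Qualcomm)
  w_2 = 0.414420·2.1486 + -0.044448·16.4599 = 0.1588  (Pfizer)
  w_3 = 0.414420·3.0682 + -0.044448·26.4434 = 0.0962  (Alcoa)
Σw_i=1.0000  μᵀw=0.1650
σ²=wᵀΣw=λ₁·μ_p+λ₂ = 0.414420·0.165 + -0.044448 = 0.023932 ≈ 0.0239


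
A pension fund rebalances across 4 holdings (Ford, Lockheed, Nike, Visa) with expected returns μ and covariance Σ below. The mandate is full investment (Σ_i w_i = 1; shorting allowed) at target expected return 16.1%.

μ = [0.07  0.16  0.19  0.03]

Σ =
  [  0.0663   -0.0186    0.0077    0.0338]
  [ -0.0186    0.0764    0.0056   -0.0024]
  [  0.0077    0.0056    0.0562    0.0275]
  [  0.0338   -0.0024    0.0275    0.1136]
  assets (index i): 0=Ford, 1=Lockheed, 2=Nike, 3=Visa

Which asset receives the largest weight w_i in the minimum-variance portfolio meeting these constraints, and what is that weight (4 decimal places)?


x=Σ⁻¹μ = [1.8327  2.2560  3.4249  -1.0626]
y=Σ⁻¹𝟙 = [17.8417  16.4679  13.4174  0.5941]
a=μᵀx=1.108091  b=𝟙ᵀx=6.450916  c=𝟙ᵀy=48.321151  D=ac−b²=11.929944
λ₁=(c·0.161−b)/D = (48.321151·0.161−6.450916)/11.929944 = 0.111383
λ₂=(a−b·0.161)/D = (1.108091−6.450916·0.161)/11.929944 = 0.005825
w* = 0.111383·x + 0.005825·y:
  w_0 = 0.111383·1.8327 + 0.005825·17.8417 = 0.3081  (Ford)
  w_1 = 0.111383·2.2560 + 0.005825·16.4679 = 0.3472  (Lockheed)
  w_2 = 0.111383·3.4249 + 0.005825·13.4174 = 0.4596  (Nike)
  w_3 = 0.111383·-1.0626 + 0.005825·0.5941 = -0.1149  (Visa)
Σw_i=1.0000  μᵀw=0.1610
σ²=wᵀΣw=λ₁·μ_p+λ₂ = 0.111383·0.161 + 0.005825 = 0.023758 ≈ 0.0238

Nike (0.4596)


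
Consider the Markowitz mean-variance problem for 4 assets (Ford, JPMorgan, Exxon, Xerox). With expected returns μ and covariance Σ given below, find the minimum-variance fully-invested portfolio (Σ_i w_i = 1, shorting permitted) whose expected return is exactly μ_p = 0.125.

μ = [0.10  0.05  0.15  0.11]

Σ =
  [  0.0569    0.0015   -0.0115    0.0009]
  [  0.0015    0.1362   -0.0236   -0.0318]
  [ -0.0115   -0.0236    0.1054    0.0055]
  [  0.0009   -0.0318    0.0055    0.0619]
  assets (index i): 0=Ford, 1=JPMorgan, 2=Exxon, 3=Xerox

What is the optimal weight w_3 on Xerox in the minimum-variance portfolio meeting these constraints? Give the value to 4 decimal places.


0.2597

u=Σ⁻¹μ = [2.0548  1.1659  1.7943  2.1867]
v=Σ⁻¹𝟙 = [19.6172  14.6924  13.7596  22.1953]
a=μᵀu=0.773462  b=𝟙ᵀu=7.201771  c=𝟙ᵀv=70.264585  D=ac−b²=2.481503
λ₁=(c·0.125−b)/D = (70.264585·0.125−7.201771)/2.481503 = 0.637236
λ₂=(a−b·0.125)/D = (0.773462−7.201771·0.125)/2.481503 = -0.051082
w* = 0.637236·u + -0.051082·v:
  w_0 = 0.637236·2.0548 + -0.051082·19.6172 = 0.3073  (Ford)
  w_1 = 0.637236·1.1659 + -0.051082·14.6924 = -0.0075  (JPMorgan)
  w_2 = 0.637236·1.7943 + -0.051082·13.7596 = 0.4405  (Exxon)
  w_3 = 0.637236·2.1867 + -0.051082·22.1953 = 0.2597  (Xerox)
Σw_i=1.0000  μᵀw=0.1250
σ²=wᵀΣw=λ₁·μ_p+λ₂ = 0.637236·0.125 + -0.051082 = 0.028573 ≈ 0.0286


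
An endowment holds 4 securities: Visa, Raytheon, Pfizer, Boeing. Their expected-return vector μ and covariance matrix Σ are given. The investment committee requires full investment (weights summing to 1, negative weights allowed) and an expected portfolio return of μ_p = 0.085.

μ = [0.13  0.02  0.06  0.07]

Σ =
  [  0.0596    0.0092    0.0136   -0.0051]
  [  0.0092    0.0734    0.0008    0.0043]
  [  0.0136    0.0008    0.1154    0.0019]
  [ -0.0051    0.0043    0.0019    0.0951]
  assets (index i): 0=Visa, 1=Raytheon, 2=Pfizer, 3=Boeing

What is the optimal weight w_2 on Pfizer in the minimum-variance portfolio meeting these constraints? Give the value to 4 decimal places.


0.1350

g=Σ⁻¹μ = [2.2067  -0.0567  0.2462  0.8521]
h=Σ⁻¹𝟙 = [14.4428  11.1165  6.7110  10.6531]
a=μᵀg=0.360152  b=𝟙ᵀg=3.248264  c=𝟙ᵀh=42.923283  D=ac−b²=4.907711
λ₁=(c·0.085−b)/D = (42.923283·0.085−3.248264)/4.907711 = 0.081548
λ₂=(a−b·0.085)/D = (0.360152−3.248264·0.085)/4.907711 = 0.017126
w* = 0.081548·g + 0.017126·h:
  w_0 = 0.081548·2.2067 + 0.017126·14.4428 = 0.4273  (Visa)
  w_1 = 0.081548·-0.0567 + 0.017126·11.1165 = 0.1858  (Raytheon)
  w_2 = 0.081548·0.2462 + 0.017126·6.7110 = 0.1350  (Pfizer)
  w_3 = 0.081548·0.8521 + 0.017126·10.6531 = 0.2519  (Boeing)
Σw_i=1.0000  μᵀw=0.0850
σ²=wᵀΣw=λ₁·μ_p+λ₂ = 0.081548·0.085 + 0.017126 = 0.024058 ≈ 0.0241


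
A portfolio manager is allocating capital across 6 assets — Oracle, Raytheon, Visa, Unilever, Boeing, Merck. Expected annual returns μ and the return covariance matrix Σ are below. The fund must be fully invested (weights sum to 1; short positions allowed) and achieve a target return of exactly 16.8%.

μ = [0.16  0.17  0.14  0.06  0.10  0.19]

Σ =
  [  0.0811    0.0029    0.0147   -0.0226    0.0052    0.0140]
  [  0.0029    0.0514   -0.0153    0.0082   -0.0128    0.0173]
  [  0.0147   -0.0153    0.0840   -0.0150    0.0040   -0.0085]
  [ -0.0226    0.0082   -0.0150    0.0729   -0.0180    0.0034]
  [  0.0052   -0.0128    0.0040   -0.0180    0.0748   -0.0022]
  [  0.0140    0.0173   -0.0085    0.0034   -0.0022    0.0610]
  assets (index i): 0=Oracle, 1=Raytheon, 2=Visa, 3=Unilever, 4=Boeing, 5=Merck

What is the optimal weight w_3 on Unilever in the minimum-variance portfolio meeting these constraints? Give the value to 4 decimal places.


p=Σ⁻¹μ = [1.3931  3.5173  2.4982  1.8196  2.2087  2.1238]
q=Σ⁻¹𝟙 = [11.7989  22.6400  18.0586  23.3864  21.3570  9.2478]
a=μᵀp=1.904165  b=𝟙ᵀp=13.560782  c=𝟙ᵀq=106.488643  D=ac−b²=18.877171
λ₁=(c·0.168−b)/D = (106.488643·0.168−13.560782)/18.877171 = 0.229341
λ₂=(a−b·0.168)/D = (1.904165−13.560782·0.168)/18.877171 = -0.019815
w* = 0.229341·p + -0.019815·q:
  w_0 = 0.229341·1.3931 + -0.019815·11.7989 = 0.0857  (Oracle)
  w_1 = 0.229341·3.5173 + -0.019815·22.6400 = 0.3581  (Raytheon)
  w_2 = 0.229341·2.4982 + -0.019815·18.0586 = 0.2151  (Visa)
  w_3 = 0.229341·1.8196 + -0.019815·23.3864 = -0.0461  (Unilever)
  w_4 = 0.229341·2.2087 + -0.019815·21.3570 = 0.0834  (Boeing)
  w_5 = 0.229341·2.1238 + -0.019815·9.2478 = 0.3038  (Merck)
Σw_i=1.0000  μᵀw=0.1680
σ²=wᵀΣw=λ₁·μ_p+λ₂ = 0.229341·0.168 + -0.019815 = 0.018715 ≈ 0.0187

-0.0461


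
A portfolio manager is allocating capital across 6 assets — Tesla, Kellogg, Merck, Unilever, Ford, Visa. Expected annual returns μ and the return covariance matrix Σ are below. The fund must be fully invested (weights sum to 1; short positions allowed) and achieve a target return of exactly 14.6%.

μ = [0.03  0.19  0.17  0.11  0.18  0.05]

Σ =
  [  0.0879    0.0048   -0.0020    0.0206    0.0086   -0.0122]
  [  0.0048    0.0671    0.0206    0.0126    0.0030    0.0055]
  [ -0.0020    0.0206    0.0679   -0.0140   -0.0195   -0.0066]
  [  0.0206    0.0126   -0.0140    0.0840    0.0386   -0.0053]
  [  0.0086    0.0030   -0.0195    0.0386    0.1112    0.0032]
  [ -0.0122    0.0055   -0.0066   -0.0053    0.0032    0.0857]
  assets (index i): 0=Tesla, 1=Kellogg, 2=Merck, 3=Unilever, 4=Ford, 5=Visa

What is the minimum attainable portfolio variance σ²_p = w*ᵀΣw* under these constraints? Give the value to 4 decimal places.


0.0179

p=Σ⁻¹μ = [0.0603  1.7301  2.7019  0.7120  1.7748  0.6668]
q=Σ⁻¹𝟙 = [10.6788  5.0543  19.0334  9.0305  7.8135  14.5970]
a=μᵀp=1.220981  b=𝟙ᵀp=7.646005  c=𝟙ᵀq=66.207531  D=ac−b²=22.376725
λ₁=(c·0.146−b)/D = (66.207531·0.146−7.646005)/22.376725 = 0.090286
λ₂=(a−b·0.146)/D = (1.220981−7.646005·0.146)/22.376725 = 0.004677
w* = 0.090286·p + 0.004677·q:
  w_0 = 0.090286·0.0603 + 0.004677·10.6788 = 0.0554  (Tesla)
  w_1 = 0.090286·1.7301 + 0.004677·5.0543 = 0.1798  (Kellogg)
  w_2 = 0.090286·2.7019 + 0.004677·19.0334 = 0.3330  (Merck)
  w_3 = 0.090286·0.7120 + 0.004677·9.0305 = 0.1065  (Unilever)
  w_4 = 0.090286·1.7748 + 0.004677·7.8135 = 0.1968  (Ford)
  w_5 = 0.090286·0.6668 + 0.004677·14.5970 = 0.1285  (Visa)
Σw_i=1.0000  μᵀw=0.1460
σ²=wᵀΣw=λ₁·μ_p+λ₂ = 0.090286·0.146 + 0.004677 = 0.017859 ≈ 0.0179


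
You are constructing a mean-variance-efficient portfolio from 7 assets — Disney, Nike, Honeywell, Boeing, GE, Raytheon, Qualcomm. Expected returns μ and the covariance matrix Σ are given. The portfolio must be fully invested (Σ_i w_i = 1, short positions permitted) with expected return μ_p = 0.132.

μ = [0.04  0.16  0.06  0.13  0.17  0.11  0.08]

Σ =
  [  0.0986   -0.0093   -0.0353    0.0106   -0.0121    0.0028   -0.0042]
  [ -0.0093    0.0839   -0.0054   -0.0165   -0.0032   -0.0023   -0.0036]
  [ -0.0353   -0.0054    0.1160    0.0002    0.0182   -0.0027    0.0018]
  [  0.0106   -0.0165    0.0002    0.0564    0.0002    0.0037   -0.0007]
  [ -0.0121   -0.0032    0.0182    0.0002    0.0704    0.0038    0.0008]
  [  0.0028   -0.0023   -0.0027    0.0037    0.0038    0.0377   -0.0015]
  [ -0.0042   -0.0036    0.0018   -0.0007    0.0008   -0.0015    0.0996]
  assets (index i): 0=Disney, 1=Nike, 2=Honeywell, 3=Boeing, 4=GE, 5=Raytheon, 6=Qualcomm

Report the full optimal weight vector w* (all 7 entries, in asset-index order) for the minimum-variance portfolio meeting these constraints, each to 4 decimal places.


0.0438  0.2289  0.0254  0.2318  0.2049  0.1973  0.0680

u=Σ⁻¹μ = [0.8307  2.7889  0.5671  2.7963  2.3789  2.5911  0.9684]
v=Σ⁻¹𝟙 = [15.9198  19.9104  12.7098  18.9923  13.0382  24.7513  11.6030]
a=μᵀu=1.643901  b=𝟙ᵀu=12.921404  c=𝟙ᵀv=116.924672  D=ac−b²=25.249907
λ₁=(c·0.132−b)/D = (116.924672·0.132−12.921404)/25.249907 = 0.099511
λ₂=(a−b·0.132)/D = (1.643901−12.921404·0.132)/25.249907 = -0.002445
w* = 0.099511·u + -0.002445·v:
  w_0 = 0.099511·0.8307 + -0.002445·15.9198 = 0.0438  (Disney)
  w_1 = 0.099511·2.7889 + -0.002445·19.9104 = 0.2289  (Nike)
  w_2 = 0.099511·0.5671 + -0.002445·12.7098 = 0.0254  (Honeywell)
  w_3 = 0.099511·2.7963 + -0.002445·18.9923 = 0.2318  (Boeing)
  w_4 = 0.099511·2.3789 + -0.002445·13.0382 = 0.2049  (GE)
  w_5 = 0.099511·2.5911 + -0.002445·24.7513 = 0.1973  (Raytheon)
  w_6 = 0.099511·0.9684 + -0.002445·11.6030 = 0.0680  (Qualcomm)
Σw_i=1.0000  μᵀw=0.1320
σ²=wᵀΣw=λ₁·μ_p+λ₂ = 0.099511·0.132 + -0.002445 = 0.010691 ≈ 0.0107


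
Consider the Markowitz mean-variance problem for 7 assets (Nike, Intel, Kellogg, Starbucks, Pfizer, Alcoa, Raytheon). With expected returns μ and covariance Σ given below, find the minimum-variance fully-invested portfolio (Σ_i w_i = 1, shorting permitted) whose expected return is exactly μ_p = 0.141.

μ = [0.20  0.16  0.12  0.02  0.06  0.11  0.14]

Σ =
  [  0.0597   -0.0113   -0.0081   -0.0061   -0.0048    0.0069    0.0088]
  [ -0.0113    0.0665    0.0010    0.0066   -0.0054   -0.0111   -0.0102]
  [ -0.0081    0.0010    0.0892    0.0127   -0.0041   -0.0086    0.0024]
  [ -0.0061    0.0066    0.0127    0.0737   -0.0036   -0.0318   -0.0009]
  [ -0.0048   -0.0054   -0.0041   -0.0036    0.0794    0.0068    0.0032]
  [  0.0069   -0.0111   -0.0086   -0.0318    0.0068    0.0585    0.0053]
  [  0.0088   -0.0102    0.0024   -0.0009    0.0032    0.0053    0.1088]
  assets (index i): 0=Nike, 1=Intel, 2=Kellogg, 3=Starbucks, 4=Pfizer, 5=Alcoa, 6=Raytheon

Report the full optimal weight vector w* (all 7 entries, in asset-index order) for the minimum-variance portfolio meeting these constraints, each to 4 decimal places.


0.2707  0.2428  0.1166  0.0621  0.0653  0.1696  0.0729

p=Σ⁻¹μ = [4.0147  3.6672  1.7834  1.2504  1.1109  2.8151  1.1070]
q=Σ⁻¹𝟙 = [21.8969  23.7630  12.8431  25.9181  14.2712  32.6525  7.5686]
a=μᵀp=2.160004  b=𝟙ᵀp=15.748644  c=𝟙ᵀq=138.913357  D=ac−b²=52.033633
λ₁=(c·0.141−b)/D = (138.913357·0.141−15.748644)/52.033633 = 0.073763
λ₂=(a−b·0.141)/D = (2.160004−15.748644·0.141)/52.033633 = -0.001164
w* = 0.073763·p + -0.001164·q:
  w_0 = 0.073763·4.0147 + -0.001164·21.8969 = 0.2707  (Nike)
  w_1 = 0.073763·3.6672 + -0.001164·23.7630 = 0.2428  (Intel)
  w_2 = 0.073763·1.7834 + -0.001164·12.8431 = 0.1166  (Kellogg)
  w_3 = 0.073763·1.2504 + -0.001164·25.9181 = 0.0621  (Starbucks)
  w_4 = 0.073763·1.1109 + -0.001164·14.2712 = 0.0653  (Pfizer)
  w_5 = 0.073763·2.8151 + -0.001164·32.6525 = 0.1696  (Alcoa)
  w_6 = 0.073763·1.1070 + -0.001164·7.5686 = 0.0729  (Raytheon)
Σw_i=1.0000  μᵀw=0.1410
σ²=wᵀΣw=λ₁·μ_p+λ₂ = 0.073763·0.141 + -0.001164 = 0.009237 ≈ 0.0092


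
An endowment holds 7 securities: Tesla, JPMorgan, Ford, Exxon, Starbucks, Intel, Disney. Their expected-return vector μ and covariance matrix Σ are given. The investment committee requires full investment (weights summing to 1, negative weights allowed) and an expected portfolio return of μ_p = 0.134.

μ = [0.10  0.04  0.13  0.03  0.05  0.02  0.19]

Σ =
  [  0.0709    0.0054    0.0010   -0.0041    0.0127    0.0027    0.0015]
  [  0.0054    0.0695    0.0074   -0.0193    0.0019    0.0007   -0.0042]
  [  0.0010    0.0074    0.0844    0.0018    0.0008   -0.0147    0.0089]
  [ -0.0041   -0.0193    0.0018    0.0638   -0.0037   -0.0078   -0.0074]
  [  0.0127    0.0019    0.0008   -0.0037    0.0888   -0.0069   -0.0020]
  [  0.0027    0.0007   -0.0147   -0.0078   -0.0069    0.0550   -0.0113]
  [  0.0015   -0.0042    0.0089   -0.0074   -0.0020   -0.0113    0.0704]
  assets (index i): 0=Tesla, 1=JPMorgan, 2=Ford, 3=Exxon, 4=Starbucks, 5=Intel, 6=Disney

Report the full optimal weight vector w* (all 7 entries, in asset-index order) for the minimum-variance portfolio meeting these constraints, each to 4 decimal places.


0.1712  0.0171  0.1962  0.0533  0.0245  0.0841  0.4536

x=Σ⁻¹μ = [1.1735  0.8542  1.3730  1.3307  0.6058  1.5338  2.9545]
y=Σ⁻¹𝟙 = [9.9688  21.1777  12.1952  29.5334  13.4206  31.1142  22.1937]
a=μᵀx=0.992251  b=𝟙ᵀx=9.825485  c=𝟙ᵀy=139.603668  D=ac−b²=41.981747
λ₁=(c·0.134−b)/D = (139.603668·0.134−9.825485)/41.981747 = 0.211554
λ₂=(a−b·0.134)/D = (0.992251−9.825485·0.134)/41.981747 = -0.007726
w* = 0.211554·x + -0.007726·y:
  w_0 = 0.211554·1.1735 + -0.007726·9.9688 = 0.1712  (Tesla)
  w_1 = 0.211554·0.8542 + -0.007726·21.1777 = 0.0171  (JPMorgan)
  w_2 = 0.211554·1.3730 + -0.007726·12.1952 = 0.1962  (Ford)
  w_3 = 0.211554·1.3307 + -0.007726·29.5334 = 0.0533  (Exxon)
  w_4 = 0.211554·0.6058 + -0.007726·13.4206 = 0.0245  (Starbucks)
  w_5 = 0.211554·1.5338 + -0.007726·31.1142 = 0.0841  (Intel)
  w_6 = 0.211554·2.9545 + -0.007726·22.1937 = 0.4536  (Disney)
Σw_i=1.0000  μᵀw=0.1340
σ²=wᵀΣw=λ₁·μ_p+λ₂ = 0.211554·0.134 + -0.007726 = 0.020622 ≈ 0.0206


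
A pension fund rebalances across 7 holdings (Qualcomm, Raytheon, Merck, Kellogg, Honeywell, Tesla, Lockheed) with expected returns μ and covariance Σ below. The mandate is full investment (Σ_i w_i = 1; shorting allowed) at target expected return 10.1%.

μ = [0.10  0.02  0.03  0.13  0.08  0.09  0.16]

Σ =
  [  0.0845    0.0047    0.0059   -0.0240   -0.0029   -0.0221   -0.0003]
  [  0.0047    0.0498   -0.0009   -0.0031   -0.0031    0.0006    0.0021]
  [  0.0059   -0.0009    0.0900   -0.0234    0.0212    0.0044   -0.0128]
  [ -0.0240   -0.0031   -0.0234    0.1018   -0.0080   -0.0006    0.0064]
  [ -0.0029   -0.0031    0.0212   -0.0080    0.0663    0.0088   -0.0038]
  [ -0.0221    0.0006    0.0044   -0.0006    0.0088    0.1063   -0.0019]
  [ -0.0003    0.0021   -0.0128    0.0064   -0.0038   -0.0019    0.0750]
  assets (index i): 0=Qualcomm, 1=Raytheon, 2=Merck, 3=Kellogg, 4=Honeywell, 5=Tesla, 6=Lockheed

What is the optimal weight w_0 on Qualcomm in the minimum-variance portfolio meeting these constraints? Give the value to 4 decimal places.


u=Σ⁻¹μ = [2.0164  0.3149  0.6390  1.8812  1.3004  1.1795  2.1769]
v=Σ⁻¹𝟙 = [18.5814  19.8080  12.9464  18.0487  14.1250  11.8151  14.5374]
a=μᵀu=1.030158  b=𝟙ᵀu=9.508355  c=𝟙ᵀv=109.861955  D=ac−b²=22.766327
λ₁=(c·0.101−b)/D = (109.861955·0.101−9.508355)/22.766327 = 0.069739
λ₂=(a−b·0.101)/D = (1.030158−9.508355·0.101)/22.766327 = 0.003067
w* = 0.069739·u + 0.003067·v:
  w_0 = 0.069739·2.0164 + 0.003067·18.5814 = 0.1976  (Qualcomm)
  w_1 = 0.069739·0.3149 + 0.003067·19.8080 = 0.0827  (Raytheon)
  w_2 = 0.069739·0.6390 + 0.003067·12.9464 = 0.0843  (Merck)
  w_3 = 0.069739·1.8812 + 0.003067·18.0487 = 0.1865  (Kellogg)
  w_4 = 0.069739·1.3004 + 0.003067·14.1250 = 0.1340  (Honeywell)
  w_5 = 0.069739·1.1795 + 0.003067·11.8151 = 0.1185  (Tesla)
  w_6 = 0.069739·2.1769 + 0.003067·14.5374 = 0.1964  (Lockheed)
Σw_i=1.0000  μᵀw=0.1010
σ²=wᵀΣw=λ₁·μ_p+λ₂ = 0.069739·0.101 + 0.003067 = 0.010110 ≈ 0.0101

0.1976


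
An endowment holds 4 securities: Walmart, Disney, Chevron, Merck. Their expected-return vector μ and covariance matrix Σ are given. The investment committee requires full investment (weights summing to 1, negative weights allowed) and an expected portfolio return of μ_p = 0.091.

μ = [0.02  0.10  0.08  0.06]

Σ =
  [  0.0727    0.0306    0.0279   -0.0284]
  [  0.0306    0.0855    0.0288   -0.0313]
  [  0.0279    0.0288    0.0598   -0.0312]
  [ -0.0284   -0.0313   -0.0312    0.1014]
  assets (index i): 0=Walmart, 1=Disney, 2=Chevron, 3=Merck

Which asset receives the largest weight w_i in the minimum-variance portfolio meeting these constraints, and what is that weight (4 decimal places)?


p=Σ⁻¹μ = [-0.3297  1.2509  1.6096  1.3807]
q=Σ⁻¹𝟙 = [11.2124  9.4363  18.1665  21.5048]
a=μᵀp=0.330106  b=𝟙ᵀp=3.911487  c=𝟙ᵀq=60.319957  D=ac−b²=4.612235
λ₁=(c·0.091−b)/D = (60.319957·0.091−3.911487)/4.612235 = 0.342053
λ₂=(a−b·0.091)/D = (0.330106−3.911487·0.091)/4.612235 = -0.005602
w* = 0.342053·p + -0.005602·q:
  w_0 = 0.342053·-0.3297 + -0.005602·11.2124 = -0.1756  (Walmart)
  w_1 = 0.342053·1.2509 + -0.005602·9.4363 = 0.3750  (Disney)
  w_2 = 0.342053·1.6096 + -0.005602·18.1665 = 0.4488  (Chevron)
  w_3 = 0.342053·1.3807 + -0.005602·21.5048 = 0.3518  (Merck)
Σw_i=1.0000  μᵀw=0.0910
σ²=wᵀΣw=λ₁·μ_p+λ₂ = 0.342053·0.091 + -0.005602 = 0.025524 ≈ 0.0255

Chevron (0.4488)


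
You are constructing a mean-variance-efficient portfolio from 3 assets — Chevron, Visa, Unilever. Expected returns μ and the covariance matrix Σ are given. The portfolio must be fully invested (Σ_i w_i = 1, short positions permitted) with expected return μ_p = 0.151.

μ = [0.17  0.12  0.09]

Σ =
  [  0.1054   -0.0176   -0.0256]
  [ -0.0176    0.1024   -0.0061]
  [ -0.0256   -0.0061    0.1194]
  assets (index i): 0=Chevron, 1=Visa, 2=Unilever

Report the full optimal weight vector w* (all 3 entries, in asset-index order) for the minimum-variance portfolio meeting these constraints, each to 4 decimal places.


0.6577  0.2794  0.0629

p=Σ⁻¹μ = [2.2028  1.6285  1.3093]
q=Σ⁻¹𝟙 = [14.6156  13.0028  12.1732]
a=μᵀp=0.687733  b=𝟙ᵀp=5.140576  c=𝟙ᵀq=39.791597  D=ac−b²=0.940463
λ₁=(c·0.151−b)/D = (39.791597·0.151−5.140576)/0.940463 = 0.922902
λ₂=(a−b·0.151)/D = (0.687733−5.140576·0.151)/0.940463 = -0.094097
w* = 0.922902·p + -0.094097·q:
  w_0 = 0.922902·2.2028 + -0.094097·14.6156 = 0.6577  (Chevron)
  w_1 = 0.922902·1.6285 + -0.094097·13.0028 = 0.2794  (Visa)
  w_2 = 0.922902·1.3093 + -0.094097·12.1732 = 0.0629  (Unilever)
Σw_i=1.0000  μᵀw=0.1510
σ²=wᵀΣw=λ₁·μ_p+λ₂ = 0.922902·0.151 + -0.094097 = 0.045262 ≈ 0.0453


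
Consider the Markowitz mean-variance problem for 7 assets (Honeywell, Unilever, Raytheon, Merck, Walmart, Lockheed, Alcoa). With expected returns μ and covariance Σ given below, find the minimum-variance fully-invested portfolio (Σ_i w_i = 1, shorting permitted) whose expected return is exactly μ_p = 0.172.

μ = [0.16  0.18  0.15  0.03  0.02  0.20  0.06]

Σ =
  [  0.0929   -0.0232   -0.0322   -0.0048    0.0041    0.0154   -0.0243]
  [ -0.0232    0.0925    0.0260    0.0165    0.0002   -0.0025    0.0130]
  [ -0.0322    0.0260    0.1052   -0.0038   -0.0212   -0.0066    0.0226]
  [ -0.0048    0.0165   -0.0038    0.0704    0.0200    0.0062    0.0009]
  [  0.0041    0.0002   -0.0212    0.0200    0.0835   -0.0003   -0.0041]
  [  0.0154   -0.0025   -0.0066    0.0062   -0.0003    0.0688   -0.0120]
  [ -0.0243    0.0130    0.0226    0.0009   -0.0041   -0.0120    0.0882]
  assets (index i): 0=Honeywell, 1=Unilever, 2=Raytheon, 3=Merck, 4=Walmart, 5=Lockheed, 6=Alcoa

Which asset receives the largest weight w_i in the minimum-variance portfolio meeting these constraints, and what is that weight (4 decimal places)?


Lockheed (0.3000)

u=Σ⁻¹μ = [2.6357  2.0688  1.7976  -0.2324  0.6788  2.7720  1.0520]
v=Σ⁻¹𝟙 = [19.0606  8.3496  14.0756  9.1965  13.1334  13.6135  14.1208]
a=μᵀu=1.687859  b=𝟙ᵀu=10.772470  c=𝟙ᵀv=91.549866  D=ac−b²=38.477107
λ₁=(c·0.172−b)/D = (91.549866·0.172−10.772470)/38.477107 = 0.129274
λ₂=(a−b·0.172)/D = (1.687859−10.772470·0.172)/38.477107 = -0.004288
w* = 0.129274·u + -0.004288·v:
  w_0 = 0.129274·2.6357 + -0.004288·19.0606 = 0.2590  (Honeywell)
  w_1 = 0.129274·2.0688 + -0.004288·8.3496 = 0.2316  (Unilever)
  w_2 = 0.129274·1.7976 + -0.004288·14.0756 = 0.1720  (Raytheon)
  w_3 = 0.129274·-0.2324 + -0.004288·9.1965 = -0.0695  (Merck)
  w_4 = 0.129274·0.6788 + -0.004288·13.1334 = 0.0314  (Walmart)
  w_5 = 0.129274·2.7720 + -0.004288·13.6135 = 0.3000  (Lockheed)
  w_6 = 0.129274·1.0520 + -0.004288·14.1208 = 0.0754  (Alcoa)
Σw_i=1.0000  μᵀw=0.1720
σ²=wᵀΣw=λ₁·μ_p+λ₂ = 0.129274·0.172 + -0.004288 = 0.017947 ≈ 0.0179


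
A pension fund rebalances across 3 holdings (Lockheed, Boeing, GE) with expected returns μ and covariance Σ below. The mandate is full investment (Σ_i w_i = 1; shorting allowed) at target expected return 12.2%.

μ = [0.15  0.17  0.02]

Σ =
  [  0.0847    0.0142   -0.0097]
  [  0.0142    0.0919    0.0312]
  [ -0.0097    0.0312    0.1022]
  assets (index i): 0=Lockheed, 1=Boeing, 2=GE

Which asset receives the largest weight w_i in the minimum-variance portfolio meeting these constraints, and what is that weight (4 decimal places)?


x=Σ⁻¹μ = [1.4682  1.6837  -0.1790]
y=Σ⁻¹𝟙 = [11.8470  5.9655  9.0880]
a=μᵀx=0.502884  b=𝟙ᵀx=2.972945  c=𝟙ᵀy=26.900504  D=ac−b²=4.689420
λ₁=(c·0.122−b)/D = (26.900504·0.122−2.972945)/4.689420 = 0.065875
λ₂=(a−b·0.122)/D = (0.502884−2.972945·0.122)/4.689420 = 0.029894
w* = 0.065875·x + 0.029894·y:
  w_0 = 0.065875·1.4682 + 0.029894·11.8470 = 0.4509  (Lockheed)
  w_1 = 0.065875·1.6837 + 0.029894·5.9655 = 0.2892  (Boeing)
  w_2 = 0.065875·-0.1790 + 0.029894·9.0880 = 0.2599  (GE)
Σw_i=1.0000  μᵀw=0.1220
σ²=wᵀΣw=λ₁·μ_p+λ₂ = 0.065875·0.122 + 0.029894 = 0.037931 ≈ 0.0379

Lockheed (0.4509)


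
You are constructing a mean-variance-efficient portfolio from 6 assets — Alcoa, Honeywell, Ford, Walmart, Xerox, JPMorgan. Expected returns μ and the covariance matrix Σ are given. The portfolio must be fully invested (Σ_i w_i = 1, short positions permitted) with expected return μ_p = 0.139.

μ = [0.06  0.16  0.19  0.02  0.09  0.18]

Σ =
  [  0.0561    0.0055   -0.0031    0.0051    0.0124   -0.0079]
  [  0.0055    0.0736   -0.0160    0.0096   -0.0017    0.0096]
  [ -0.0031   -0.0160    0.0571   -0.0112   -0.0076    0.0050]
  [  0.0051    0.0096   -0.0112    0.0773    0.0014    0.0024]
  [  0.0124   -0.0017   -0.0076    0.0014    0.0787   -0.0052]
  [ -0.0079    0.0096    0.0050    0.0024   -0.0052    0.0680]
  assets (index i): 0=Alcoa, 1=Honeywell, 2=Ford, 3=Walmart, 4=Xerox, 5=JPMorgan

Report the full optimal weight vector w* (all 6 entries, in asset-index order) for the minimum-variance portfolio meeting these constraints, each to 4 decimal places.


g=Σ⁻¹μ = [0.9544  2.7294  4.2404  0.3749  1.5984  2.1698]
h=Σ⁻¹𝟙 = [15.3983  14.9409  25.7966  13.1483  13.7242  13.0741]
a=μᵀg=1.841563  b=𝟙ᵀg=12.067271  c=𝟙ᵀh=96.082367  D=ac−b²=31.322650
λ₁=(c·0.139−b)/D = (96.082367·0.139−12.067271)/31.322650 = 0.041126
λ₂=(a−b·0.139)/D = (1.841563−12.067271·0.139)/31.322650 = 0.005243
w* = 0.041126·g + 0.005243·h:
  w_0 = 0.041126·0.9544 + 0.005243·15.3983 = 0.1200  (Alcoa)
  w_1 = 0.041126·2.7294 + 0.005243·14.9409 = 0.1906  (Honeywell)
  w_2 = 0.041126·4.2404 + 0.005243·25.7966 = 0.3096  (Ford)
  w_3 = 0.041126·0.3749 + 0.005243·13.1483 = 0.0843  (Walmart)
  w_4 = 0.041126·1.5984 + 0.005243·13.7242 = 0.1377  (Xerox)
  w_5 = 0.041126·2.1698 + 0.005243·13.0741 = 0.1578  (JPMorgan)
Σw_i=1.0000  μᵀw=0.1390
σ²=wᵀΣw=λ₁·μ_p+λ₂ = 0.041126·0.139 + 0.005243 = 0.010959 ≈ 0.0110

0.1200  0.1906  0.3096  0.0843  0.1377  0.1578


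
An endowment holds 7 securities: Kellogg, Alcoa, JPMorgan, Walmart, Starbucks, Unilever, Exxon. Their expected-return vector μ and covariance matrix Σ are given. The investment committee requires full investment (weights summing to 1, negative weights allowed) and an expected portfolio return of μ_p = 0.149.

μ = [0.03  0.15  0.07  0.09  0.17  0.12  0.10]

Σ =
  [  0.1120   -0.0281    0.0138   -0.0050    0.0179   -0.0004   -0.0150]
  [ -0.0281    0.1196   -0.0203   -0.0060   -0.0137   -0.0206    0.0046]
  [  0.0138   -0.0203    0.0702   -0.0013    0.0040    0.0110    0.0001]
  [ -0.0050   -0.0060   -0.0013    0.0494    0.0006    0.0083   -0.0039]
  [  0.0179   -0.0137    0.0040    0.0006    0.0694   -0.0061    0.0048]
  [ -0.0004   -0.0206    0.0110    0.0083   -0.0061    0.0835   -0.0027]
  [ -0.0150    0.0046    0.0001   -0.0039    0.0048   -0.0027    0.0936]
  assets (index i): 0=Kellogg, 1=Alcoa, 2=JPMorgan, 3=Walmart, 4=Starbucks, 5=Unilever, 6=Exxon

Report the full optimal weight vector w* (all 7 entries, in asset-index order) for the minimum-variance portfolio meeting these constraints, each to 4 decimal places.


-0.0730  0.2405  0.0405  0.0962  0.4221  0.2248  0.0489

u=Σ⁻¹μ = [0.4789  2.2610  1.1349  1.9034  2.7863  1.8952  1.0239]
v=Σ⁻¹𝟙 = [12.1744  18.3679  14.5846  22.5651  14.2232  13.8392  12.3265]
a=μᵀu=1.407745  b=𝟙ᵀu=11.483502  c=𝟙ᵀv=108.080935  D=ac−b²=20.279545
λ₁=(c·0.149−b)/D = (108.080935·0.149−11.483502)/20.279545 = 0.227843
λ₂=(a−b·0.149)/D = (1.407745−11.483502·0.149)/20.279545 = -0.014956
w* = 0.227843·u + -0.014956·v:
  w_0 = 0.227843·0.4789 + -0.014956·12.1744 = -0.0730  (Kellogg)
  w_1 = 0.227843·2.2610 + -0.014956·18.3679 = 0.2405  (Alcoa)
  w_2 = 0.227843·1.1349 + -0.014956·14.5846 = 0.0405  (JPMorgan)
  w_3 = 0.227843·1.9034 + -0.014956·22.5651 = 0.0962  (Walmart)
  w_4 = 0.227843·2.7863 + -0.014956·14.2232 = 0.4221  (Starbucks)
  w_5 = 0.227843·1.8952 + -0.014956·13.8392 = 0.2248  (Unilever)
  w_6 = 0.227843·1.0239 + -0.014956·12.3265 = 0.0489  (Exxon)
Σw_i=1.0000  μᵀw=0.1490
σ²=wᵀΣw=λ₁·μ_p+λ₂ = 0.227843·0.149 + -0.014956 = 0.018993 ≈ 0.0190


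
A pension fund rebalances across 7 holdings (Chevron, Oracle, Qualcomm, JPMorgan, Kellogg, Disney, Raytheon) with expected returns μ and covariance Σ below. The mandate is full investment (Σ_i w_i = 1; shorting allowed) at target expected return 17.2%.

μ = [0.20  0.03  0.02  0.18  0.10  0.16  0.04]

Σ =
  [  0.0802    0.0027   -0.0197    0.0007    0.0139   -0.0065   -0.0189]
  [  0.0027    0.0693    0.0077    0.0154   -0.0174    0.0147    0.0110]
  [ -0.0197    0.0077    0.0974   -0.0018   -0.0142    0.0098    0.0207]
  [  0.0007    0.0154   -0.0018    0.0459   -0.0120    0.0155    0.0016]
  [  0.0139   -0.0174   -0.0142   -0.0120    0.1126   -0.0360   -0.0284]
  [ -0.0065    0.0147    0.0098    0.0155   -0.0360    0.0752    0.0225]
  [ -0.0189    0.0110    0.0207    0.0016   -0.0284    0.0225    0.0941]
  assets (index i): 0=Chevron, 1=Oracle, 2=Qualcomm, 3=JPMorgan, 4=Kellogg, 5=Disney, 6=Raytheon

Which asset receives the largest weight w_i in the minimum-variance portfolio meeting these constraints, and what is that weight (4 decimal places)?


x=Σ⁻¹μ = [2.7302  -0.7592  0.7532  3.8621  1.8795  2.2611  0.8574]
y=Σ⁻¹𝟙 = [15.6486  8.2404  11.9656  19.4624  19.0744  12.8519  12.5274]
a=μᵀx=1.817530  b=𝟙ᵀx=11.584329  c=𝟙ᵀy=99.770807  D=ac−b²=47.139759
λ₁=(c·0.172−b)/D = (99.770807·0.172−11.584329)/47.139759 = 0.118292
λ₂=(a−b·0.172)/D = (1.817530−11.584329·0.172)/47.139759 = -0.003712
w* = 0.118292·x + -0.003712·y:
  w_0 = 0.118292·2.7302 + -0.003712·15.6486 = 0.2649  (Chevron)
  w_1 = 0.118292·-0.7592 + -0.003712·8.2404 = -0.1204  (Oracle)
  w_2 = 0.118292·0.7532 + -0.003712·11.9656 = 0.0447  (Qualcomm)
  w_3 = 0.118292·3.8621 + -0.003712·19.4624 = 0.3846  (JPMorgan)
  w_4 = 0.118292·1.8795 + -0.003712·19.0744 = 0.1515  (Kellogg)
  w_5 = 0.118292·2.2611 + -0.003712·12.8519 = 0.2198  (Disney)
  w_6 = 0.118292·0.8574 + -0.003712·12.5274 = 0.0549  (Raytheon)
Σw_i=1.0000  μᵀw=0.1720
σ²=wᵀΣw=λ₁·μ_p+λ₂ = 0.118292·0.172 + -0.003712 = 0.016634 ≈ 0.0166

JPMorgan (0.3846)


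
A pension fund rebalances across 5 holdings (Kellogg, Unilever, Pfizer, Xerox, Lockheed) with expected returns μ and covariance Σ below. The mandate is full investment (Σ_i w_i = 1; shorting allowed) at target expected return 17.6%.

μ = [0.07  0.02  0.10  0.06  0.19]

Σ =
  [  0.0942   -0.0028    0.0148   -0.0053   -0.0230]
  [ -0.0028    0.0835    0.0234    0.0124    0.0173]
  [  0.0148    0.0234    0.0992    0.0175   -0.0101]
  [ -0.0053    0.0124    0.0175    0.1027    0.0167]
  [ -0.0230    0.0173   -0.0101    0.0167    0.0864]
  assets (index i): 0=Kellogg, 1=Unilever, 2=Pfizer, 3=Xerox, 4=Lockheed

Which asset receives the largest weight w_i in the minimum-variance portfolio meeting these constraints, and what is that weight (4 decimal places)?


x=Σ⁻¹μ = [1.2103  -0.6585  1.2564  0.0586  2.7886]
y=Σ⁻¹𝟙 = [13.3728  6.8453  6.7191  6.2876  13.3335]
a=μᵀx=0.730553  b=𝟙ᵀx=4.655529  c=𝟙ᵀy=46.558302  D=ac−b²=12.339347
λ₁=(c·0.176−b)/D = (46.558302·0.176−4.655529)/12.339347 = 0.286784
λ₂=(a−b·0.176)/D = (0.730553−4.655529·0.176)/12.339347 = -0.007198
w* = 0.286784·x + -0.007198·y:
  w_0 = 0.286784·1.2103 + -0.007198·13.3728 = 0.2508  (Kellogg)
  w_1 = 0.286784·-0.6585 + -0.007198·6.8453 = -0.2381  (Unilever)
  w_2 = 0.286784·1.2564 + -0.007198·6.7191 = 0.3119  (Pfizer)
  w_3 = 0.286784·0.0586 + -0.007198·6.2876 = -0.0284  (Xerox)
  w_4 = 0.286784·2.7886 + -0.007198·13.3335 = 0.7038  (Lockheed)
Σw_i=1.0000  μᵀw=0.1760
σ²=wᵀΣw=λ₁·μ_p+λ₂ = 0.286784·0.176 + -0.007198 = 0.043276 ≈ 0.0433

Lockheed (0.7038)


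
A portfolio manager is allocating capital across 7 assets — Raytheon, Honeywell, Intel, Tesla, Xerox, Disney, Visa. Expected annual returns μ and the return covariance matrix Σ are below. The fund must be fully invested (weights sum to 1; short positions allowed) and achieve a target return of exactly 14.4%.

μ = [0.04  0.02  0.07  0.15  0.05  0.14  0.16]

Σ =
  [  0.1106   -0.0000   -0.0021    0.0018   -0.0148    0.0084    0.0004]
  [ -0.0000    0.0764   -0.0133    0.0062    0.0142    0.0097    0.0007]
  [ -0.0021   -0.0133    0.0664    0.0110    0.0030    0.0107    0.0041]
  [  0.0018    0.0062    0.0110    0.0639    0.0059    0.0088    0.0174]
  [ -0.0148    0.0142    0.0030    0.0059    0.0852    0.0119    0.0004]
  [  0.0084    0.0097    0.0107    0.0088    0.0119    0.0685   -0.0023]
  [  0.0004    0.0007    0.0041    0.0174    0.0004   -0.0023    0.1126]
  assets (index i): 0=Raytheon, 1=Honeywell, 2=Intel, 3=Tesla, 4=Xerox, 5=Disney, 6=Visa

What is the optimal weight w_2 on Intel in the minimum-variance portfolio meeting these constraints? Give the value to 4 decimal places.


g=Σ⁻¹μ = [0.2404  -0.0871  0.3983  1.6956  0.2631  1.7405  1.1787]
h=Σ⁻¹𝟙 = [9.8828  12.2912  14.5379  7.9124  9.3377  6.9759  7.1267]
a=μᵀg=0.735513  b=𝟙ᵀg=5.429437  c=𝟙ᵀh=68.064587  D=ac−b²=20.583597
λ₁=(c·0.144−b)/D = (68.064587·0.144−5.429437)/20.583597 = 0.212396
λ₂=(a−b·0.144)/D = (0.735513−5.429437·0.144)/20.583597 = -0.002251
w* = 0.212396·g + -0.002251·h:
  w_0 = 0.212396·0.2404 + -0.002251·9.8828 = 0.0288  (Raytheon)
  w_1 = 0.212396·-0.0871 + -0.002251·12.2912 = -0.0462  (Honeywell)
  w_2 = 0.212396·0.3983 + -0.002251·14.5379 = 0.0519  (Intel)
  w_3 = 0.212396·1.6956 + -0.002251·7.9124 = 0.3423  (Tesla)
  w_4 = 0.212396·0.2631 + -0.002251·9.3377 = 0.0349  (Xerox)
  w_5 = 0.212396·1.7405 + -0.002251·6.9759 = 0.3540  (Disney)
  w_6 = 0.212396·1.1787 + -0.002251·7.1267 = 0.2343  (Visa)
Σw_i=1.0000  μᵀw=0.1440
σ²=wᵀΣw=λ₁·μ_p+λ₂ = 0.212396·0.144 + -0.002251 = 0.028334 ≈ 0.0283

0.0519


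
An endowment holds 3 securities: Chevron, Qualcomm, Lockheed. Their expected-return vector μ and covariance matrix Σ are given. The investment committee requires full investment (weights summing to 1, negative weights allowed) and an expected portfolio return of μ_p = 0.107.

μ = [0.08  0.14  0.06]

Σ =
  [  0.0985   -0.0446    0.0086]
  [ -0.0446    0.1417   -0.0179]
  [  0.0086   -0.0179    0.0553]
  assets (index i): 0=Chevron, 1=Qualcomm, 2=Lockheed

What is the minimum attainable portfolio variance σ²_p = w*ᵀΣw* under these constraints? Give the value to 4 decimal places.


0.0313

x=Σ⁻¹μ = [1.4202  1.6100  1.3853]
y=Σ⁻¹𝟙 = [14.8496  14.3087  20.4054]
a=μᵀx=0.422137  b=𝟙ᵀx=4.415515  c=𝟙ᵀy=49.563738  D=ac−b²=1.425899
λ₁=(c·0.107−b)/D = (49.563738·0.107−4.415515)/1.425899 = 0.622629
λ₂=(a−b·0.107)/D = (0.422137−4.415515·0.107)/1.425899 = -0.035292
w* = 0.622629·x + -0.035292·y:
  w_0 = 0.622629·1.4202 + -0.035292·14.8496 = 0.3602  (Chevron)
  w_1 = 0.622629·1.6100 + -0.035292·14.3087 = 0.4974  (Qualcomm)
  w_2 = 0.622629·1.3853 + -0.035292·20.4054 = 0.1423  (Lockheed)
Σw_i=1.0000  μᵀw=0.1070
σ²=wᵀΣw=λ₁·μ_p+λ₂ = 0.622629·0.107 + -0.035292 = 0.031329 ≈ 0.0313
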